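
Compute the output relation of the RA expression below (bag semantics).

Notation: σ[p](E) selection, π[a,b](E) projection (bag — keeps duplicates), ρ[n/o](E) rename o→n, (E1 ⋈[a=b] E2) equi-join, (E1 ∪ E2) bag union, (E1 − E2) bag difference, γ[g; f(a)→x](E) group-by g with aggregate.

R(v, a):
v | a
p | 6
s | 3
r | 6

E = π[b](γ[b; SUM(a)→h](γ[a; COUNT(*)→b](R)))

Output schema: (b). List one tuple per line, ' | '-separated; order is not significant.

Row counts bottom-up:
  R → 3
  γ[a; COUNT(*)→b](R) → 2
  γ[b; SUM(a)→h](γ[a; COUNT(*)→b](R)) → 2
  π[b](γ[b; SUM(a)→h](γ[a; COUNT(*)→b](R))) → 2

== RESULT ==
b
1
2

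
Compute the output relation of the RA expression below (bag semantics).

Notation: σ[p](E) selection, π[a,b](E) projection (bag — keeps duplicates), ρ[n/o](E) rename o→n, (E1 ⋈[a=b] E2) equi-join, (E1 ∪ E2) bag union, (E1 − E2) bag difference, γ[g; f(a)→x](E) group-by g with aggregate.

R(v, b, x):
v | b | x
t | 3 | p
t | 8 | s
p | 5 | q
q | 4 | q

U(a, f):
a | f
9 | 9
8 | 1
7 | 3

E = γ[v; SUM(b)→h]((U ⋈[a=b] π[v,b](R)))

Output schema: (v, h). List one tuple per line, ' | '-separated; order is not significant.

Row counts bottom-up:
  U → 3
  R → 4
  π[v,b](R) → 4
  (U ⋈[a=b] π[v,b](R)) → 1
  γ[v; SUM(b)→h]((U ⋈[a=b] π[v,b](R))) → 1

== RESULT ==
v | h
t | 8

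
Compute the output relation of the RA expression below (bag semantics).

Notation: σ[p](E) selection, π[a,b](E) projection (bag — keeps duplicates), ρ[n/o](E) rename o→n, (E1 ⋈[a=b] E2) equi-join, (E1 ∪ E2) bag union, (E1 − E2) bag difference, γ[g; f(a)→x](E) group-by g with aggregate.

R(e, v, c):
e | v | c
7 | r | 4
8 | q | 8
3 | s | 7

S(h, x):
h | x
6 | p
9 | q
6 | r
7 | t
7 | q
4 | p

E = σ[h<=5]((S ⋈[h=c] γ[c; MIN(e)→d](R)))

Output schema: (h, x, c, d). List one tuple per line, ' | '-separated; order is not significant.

Row counts bottom-up:
  S → 6
  R → 3
  γ[c; MIN(e)→d](R) → 3
  (S ⋈[h=c] γ[c; MIN(e)→d](R)) → 3
  σ[h<=5]((S ⋈[h=c] γ[c; MIN(e)→d](R))) → 1

== RESULT ==
h | x | c | d
4 | p | 4 | 7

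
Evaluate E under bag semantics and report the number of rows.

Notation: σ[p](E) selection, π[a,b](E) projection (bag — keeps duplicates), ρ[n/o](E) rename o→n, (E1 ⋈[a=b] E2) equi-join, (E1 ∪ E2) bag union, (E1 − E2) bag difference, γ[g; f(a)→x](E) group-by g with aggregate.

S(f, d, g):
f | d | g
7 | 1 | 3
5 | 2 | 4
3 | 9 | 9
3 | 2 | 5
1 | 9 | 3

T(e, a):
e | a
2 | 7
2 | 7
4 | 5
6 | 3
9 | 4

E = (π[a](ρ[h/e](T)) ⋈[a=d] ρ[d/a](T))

Subexpression sizes:
  T → 5
  ρ[h/e](T) → 5
  π[a](ρ[h/e](T)) → 5
  T → 5
  ρ[d/a](T) → 5
  (π[a](ρ[h/e](T)) ⋈[a=d] ρ[d/a](T)) → 7

|E| = 7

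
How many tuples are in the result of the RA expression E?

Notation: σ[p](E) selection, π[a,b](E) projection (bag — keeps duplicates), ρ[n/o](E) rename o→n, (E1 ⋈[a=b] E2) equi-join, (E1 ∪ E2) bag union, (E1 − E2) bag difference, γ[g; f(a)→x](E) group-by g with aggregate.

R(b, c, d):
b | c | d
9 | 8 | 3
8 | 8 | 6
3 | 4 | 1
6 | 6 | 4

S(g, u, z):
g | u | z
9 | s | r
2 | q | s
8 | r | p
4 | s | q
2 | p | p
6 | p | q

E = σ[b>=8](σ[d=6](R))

Subexpression sizes:
  R → 4
  σ[d=6](R) → 1
  σ[b>=8](σ[d=6](R)) → 1

|E| = 1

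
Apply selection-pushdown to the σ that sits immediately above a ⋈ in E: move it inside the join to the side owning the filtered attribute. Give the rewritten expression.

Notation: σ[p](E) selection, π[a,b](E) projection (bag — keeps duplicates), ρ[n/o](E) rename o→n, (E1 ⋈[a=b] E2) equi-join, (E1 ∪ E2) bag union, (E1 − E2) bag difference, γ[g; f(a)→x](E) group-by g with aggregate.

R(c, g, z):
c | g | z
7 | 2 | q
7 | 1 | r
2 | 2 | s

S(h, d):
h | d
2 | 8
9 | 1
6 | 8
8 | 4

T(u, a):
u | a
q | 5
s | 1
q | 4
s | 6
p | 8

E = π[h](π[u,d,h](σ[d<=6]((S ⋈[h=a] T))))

σ filters on d, owned by the left side.
E' = π[h](π[u,d,h]((σ[d<=6](S) ⋈[h=a] T)))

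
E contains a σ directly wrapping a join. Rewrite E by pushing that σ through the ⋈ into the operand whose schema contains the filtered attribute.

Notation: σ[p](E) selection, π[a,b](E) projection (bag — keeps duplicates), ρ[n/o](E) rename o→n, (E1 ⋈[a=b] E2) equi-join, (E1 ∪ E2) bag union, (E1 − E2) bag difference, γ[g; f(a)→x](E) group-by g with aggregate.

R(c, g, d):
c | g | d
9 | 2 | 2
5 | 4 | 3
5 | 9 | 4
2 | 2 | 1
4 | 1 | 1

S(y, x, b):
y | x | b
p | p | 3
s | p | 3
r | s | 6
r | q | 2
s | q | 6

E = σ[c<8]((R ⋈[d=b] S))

σ filters on c, owned by the left side.
E' = (σ[c<8](R) ⋈[d=b] S)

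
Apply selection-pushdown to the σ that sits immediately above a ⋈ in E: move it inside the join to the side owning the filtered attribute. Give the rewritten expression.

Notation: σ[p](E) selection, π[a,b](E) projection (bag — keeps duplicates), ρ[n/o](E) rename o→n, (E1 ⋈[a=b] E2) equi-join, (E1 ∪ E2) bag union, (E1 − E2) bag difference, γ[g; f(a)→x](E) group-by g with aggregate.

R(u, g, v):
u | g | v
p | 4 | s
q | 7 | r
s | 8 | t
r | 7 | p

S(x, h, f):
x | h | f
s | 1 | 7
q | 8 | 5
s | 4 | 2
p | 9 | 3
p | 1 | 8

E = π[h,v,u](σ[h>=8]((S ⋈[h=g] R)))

σ filters on h, owned by the left side.
E' = π[h,v,u]((σ[h>=8](S) ⋈[h=g] R))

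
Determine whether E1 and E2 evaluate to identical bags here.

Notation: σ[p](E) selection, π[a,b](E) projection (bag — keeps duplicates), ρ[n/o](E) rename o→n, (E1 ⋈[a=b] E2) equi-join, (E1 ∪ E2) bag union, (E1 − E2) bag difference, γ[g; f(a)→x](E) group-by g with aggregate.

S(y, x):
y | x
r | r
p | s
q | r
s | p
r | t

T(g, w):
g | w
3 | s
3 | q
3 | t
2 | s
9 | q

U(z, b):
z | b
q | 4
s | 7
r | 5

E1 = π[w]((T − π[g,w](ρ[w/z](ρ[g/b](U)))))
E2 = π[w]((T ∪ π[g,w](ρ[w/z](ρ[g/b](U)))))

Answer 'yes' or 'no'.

E1 stepwise |·|:
  T → 5
  U → 3
  ρ[g/b](U) → 3
  ρ[w/z](ρ[g/b](U)) → 3
  π[g,w](ρ[w/z](ρ[g/b](U))) → 3
  (T − π[g,w](ρ[w/z](ρ[g/b](U)))) → 5
  π[w]((T − π[g,w](ρ[w/z](ρ[g/b](U))))) → 5
E2 stepwise |·|:
  T → 5
  U → 3
  ρ[g/b](U) → 3
  ρ[w/z](ρ[g/b](U)) → 3
  π[g,w](ρ[w/z](ρ[g/b](U))) → 3
  (T ∪ π[g,w](ρ[w/z](ρ[g/b](U)))) → 8
  π[w]((T ∪ π[g,w](ρ[w/z](ρ[g/b](U))))) → 8

E1 result:
w
q
q
s
s
t
E2 result:
w
q
q
q
r
s
s
s
t
Witness: ('q',) appears 2× in E1 but 3× in E2.

no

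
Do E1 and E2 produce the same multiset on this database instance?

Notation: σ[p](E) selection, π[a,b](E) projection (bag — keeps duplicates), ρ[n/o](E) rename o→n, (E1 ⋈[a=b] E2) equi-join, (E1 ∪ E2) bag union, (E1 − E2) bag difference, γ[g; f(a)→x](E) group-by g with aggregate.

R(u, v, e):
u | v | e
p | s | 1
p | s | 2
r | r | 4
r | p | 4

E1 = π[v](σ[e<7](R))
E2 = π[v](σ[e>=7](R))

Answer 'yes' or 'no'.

E1 row counts bottom-up:
  R → 4
  σ[e<7](R) → 4
  π[v](σ[e<7](R)) → 4
E2 row counts bottom-up:
  R → 4
  σ[e>=7](R) → 0
  π[v](σ[e>=7](R)) → 0

E1 result:
v
p
r
s
s
E2 result:
v
(0 rows)
Witness: ('p',) appears 1× in E1 but 0× in E2.

no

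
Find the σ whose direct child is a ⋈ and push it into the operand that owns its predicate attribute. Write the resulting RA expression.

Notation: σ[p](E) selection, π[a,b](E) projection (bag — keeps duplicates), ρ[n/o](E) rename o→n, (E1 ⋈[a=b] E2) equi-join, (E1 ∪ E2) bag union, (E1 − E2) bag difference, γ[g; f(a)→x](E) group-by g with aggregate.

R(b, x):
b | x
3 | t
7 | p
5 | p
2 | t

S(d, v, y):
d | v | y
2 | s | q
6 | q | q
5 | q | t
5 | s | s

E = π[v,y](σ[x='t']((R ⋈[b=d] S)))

σ filters on x, owned by the left side.
E' = π[v,y]((σ[x='t'](R) ⋈[b=d] S))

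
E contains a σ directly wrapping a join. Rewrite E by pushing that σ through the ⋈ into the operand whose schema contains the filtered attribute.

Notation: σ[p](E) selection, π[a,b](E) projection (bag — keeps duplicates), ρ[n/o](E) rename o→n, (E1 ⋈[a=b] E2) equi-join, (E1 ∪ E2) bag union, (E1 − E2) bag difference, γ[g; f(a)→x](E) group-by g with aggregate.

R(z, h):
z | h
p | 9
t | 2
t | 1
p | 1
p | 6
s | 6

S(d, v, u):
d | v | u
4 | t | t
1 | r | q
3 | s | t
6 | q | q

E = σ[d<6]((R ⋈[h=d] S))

σ filters on d, owned by the right side.
E' = (R ⋈[h=d] σ[d<6](S))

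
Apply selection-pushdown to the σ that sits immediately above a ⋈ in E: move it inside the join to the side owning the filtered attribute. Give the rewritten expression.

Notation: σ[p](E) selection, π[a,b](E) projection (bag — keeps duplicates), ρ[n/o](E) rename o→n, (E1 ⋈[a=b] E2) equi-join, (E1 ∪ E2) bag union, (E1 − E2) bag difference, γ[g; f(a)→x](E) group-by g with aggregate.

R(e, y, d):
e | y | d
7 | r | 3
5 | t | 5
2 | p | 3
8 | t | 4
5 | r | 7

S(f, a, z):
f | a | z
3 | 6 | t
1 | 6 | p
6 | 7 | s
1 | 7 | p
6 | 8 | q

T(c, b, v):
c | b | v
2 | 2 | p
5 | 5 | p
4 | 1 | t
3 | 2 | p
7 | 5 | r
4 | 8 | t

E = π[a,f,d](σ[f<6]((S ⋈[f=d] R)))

σ filters on f, owned by the left side.
E' = π[a,f,d]((σ[f<6](S) ⋈[f=d] R))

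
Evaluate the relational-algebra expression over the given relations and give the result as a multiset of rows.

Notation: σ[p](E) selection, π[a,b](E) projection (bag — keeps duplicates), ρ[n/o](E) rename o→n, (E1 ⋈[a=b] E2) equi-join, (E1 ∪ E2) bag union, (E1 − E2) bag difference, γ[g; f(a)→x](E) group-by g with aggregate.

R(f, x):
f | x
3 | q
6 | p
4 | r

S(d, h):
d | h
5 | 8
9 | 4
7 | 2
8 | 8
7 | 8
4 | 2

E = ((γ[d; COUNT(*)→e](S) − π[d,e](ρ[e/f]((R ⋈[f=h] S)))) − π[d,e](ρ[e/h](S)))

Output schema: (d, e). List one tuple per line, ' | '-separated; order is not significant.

Stepwise |·|:
  S → 6
  γ[d; COUNT(*)→e](S) → 5
  R → 3
  S → 6
  (R ⋈[f=h] S) → 1
  ρ[e/f]((R ⋈[f=h] S)) → 1
  π[d,e](ρ[e/f]((R ⋈[f=h] S))) → 1
  (γ[d; COUNT(*)→e](S) − π[d,e](ρ[e/f]((R ⋈[f=h] S)))) → 5
  S → 6
  ρ[e/h](S) → 6
  π[d,e](ρ[e/h](S)) → 6
  ((γ[d; COUNT(*)→e](S) − π[d,e](ρ[e/f]((R ⋈[f=h] S)))) − π[d,e](ρ[e/h](S))) → 4

== RESULT ==
d | e
4 | 1
5 | 1
8 | 1
9 | 1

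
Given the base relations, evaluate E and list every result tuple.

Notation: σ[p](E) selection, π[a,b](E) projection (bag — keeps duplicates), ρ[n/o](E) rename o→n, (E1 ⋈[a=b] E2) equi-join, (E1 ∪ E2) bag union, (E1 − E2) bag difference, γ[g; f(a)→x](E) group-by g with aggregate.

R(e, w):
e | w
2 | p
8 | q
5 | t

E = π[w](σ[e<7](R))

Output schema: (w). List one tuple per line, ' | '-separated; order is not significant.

Stepwise |·|:
  R → 3
  σ[e<7](R) → 2
  π[w](σ[e<7](R)) → 2

== RESULT ==
w
p
t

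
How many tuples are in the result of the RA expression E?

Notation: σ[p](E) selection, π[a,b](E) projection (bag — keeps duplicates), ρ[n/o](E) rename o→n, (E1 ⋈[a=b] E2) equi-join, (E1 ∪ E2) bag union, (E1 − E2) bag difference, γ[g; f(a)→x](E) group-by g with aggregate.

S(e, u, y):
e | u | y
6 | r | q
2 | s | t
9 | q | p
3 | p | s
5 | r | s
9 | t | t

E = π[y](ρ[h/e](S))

Per-node cardinality:
  S → 6
  ρ[h/e](S) → 6
  π[y](ρ[h/e](S)) → 6

|E| = 6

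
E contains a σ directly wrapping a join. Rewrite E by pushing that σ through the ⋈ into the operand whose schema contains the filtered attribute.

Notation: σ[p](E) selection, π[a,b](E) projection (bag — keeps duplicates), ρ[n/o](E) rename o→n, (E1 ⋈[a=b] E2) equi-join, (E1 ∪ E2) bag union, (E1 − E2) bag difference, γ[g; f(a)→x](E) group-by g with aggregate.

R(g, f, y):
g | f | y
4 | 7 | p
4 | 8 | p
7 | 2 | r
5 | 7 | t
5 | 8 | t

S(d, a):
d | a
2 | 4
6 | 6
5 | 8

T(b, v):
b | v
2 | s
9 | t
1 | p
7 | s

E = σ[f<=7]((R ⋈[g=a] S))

σ filters on f, owned by the left side.
E' = (σ[f<=7](R) ⋈[g=a] S)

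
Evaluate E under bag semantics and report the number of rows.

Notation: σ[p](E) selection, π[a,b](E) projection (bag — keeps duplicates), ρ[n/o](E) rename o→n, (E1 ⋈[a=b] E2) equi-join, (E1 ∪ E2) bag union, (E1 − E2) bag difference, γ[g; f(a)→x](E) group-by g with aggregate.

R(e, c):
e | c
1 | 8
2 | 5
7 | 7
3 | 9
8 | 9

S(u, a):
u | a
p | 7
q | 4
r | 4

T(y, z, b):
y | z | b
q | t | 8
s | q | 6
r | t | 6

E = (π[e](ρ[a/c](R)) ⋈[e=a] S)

Stepwise |·|:
  R → 5
  ρ[a/c](R) → 5
  π[e](ρ[a/c](R)) → 5
  S → 3
  (π[e](ρ[a/c](R)) ⋈[e=a] S) → 1

|E| = 1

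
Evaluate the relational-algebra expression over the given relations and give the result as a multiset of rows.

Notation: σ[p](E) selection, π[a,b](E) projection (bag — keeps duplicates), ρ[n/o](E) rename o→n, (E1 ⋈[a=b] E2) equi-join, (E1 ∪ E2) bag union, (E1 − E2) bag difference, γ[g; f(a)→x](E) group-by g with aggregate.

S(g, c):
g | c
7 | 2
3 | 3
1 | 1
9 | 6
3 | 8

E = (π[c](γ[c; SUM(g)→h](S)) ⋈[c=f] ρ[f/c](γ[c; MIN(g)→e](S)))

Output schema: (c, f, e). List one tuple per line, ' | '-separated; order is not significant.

Subexpression sizes:
  S → 5
  γ[c; SUM(g)→h](S) → 5
  π[c](γ[c; SUM(g)→h](S)) → 5
  S → 5
  γ[c; MIN(g)→e](S) → 5
  ρ[f/c](γ[c; MIN(g)→e](S)) → 5
  (π[c](γ[c; SUM(g)→h](S)) ⋈[c=f] ρ[f/c](γ[c; MIN(g)→e](S))) → 5

== RESULT ==
c | f | e
1 | 1 | 1
2 | 2 | 7
3 | 3 | 3
6 | 6 | 9
8 | 8 | 3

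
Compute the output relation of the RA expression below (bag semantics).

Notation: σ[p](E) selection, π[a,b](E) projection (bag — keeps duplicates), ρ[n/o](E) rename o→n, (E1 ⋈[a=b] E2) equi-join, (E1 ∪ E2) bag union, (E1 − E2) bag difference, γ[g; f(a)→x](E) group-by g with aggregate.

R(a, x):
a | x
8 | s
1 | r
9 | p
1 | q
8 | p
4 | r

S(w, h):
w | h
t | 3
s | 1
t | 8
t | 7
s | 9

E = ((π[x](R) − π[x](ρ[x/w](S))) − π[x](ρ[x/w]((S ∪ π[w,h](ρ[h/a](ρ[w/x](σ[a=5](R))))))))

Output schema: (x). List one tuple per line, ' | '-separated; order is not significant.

Stepwise |·|:
  R → 6
  π[x](R) → 6
  S → 5
  ρ[x/w](S) → 5
  π[x](ρ[x/w](S)) → 5
  (π[x](R) − π[x](ρ[x/w](S))) → 5
  S → 5
  R → 6
  σ[a=5](R) → 0
  ρ[w/x](σ[a=5](R)) → 0
  ρ[h/a](ρ[w/x](σ[a=5](R))) → 0
  π[w,h](ρ[h/a](ρ[w/x](σ[a=5](R)))) → 0
  (S ∪ π[w,h](ρ[h/a](ρ[w/x](σ[a=5](R))))) → 5
  ρ[x/w]((S ∪ π[w,h](ρ[h/a](ρ[w/x](σ[a=5](R)))))) → 5
  π[x](ρ[x/w]((S ∪ π[w,h](ρ[h/a](ρ[w/x](σ[a=5](R))))))) → 5
  ((π[x](R) − π[x](ρ[x/w](S))) − π[x](ρ[x/w]((S ∪ π[w,h](ρ[h/a](ρ[w/x](σ[a=5](R)))))))) → 5

== RESULT ==
x
p
p
q
r
r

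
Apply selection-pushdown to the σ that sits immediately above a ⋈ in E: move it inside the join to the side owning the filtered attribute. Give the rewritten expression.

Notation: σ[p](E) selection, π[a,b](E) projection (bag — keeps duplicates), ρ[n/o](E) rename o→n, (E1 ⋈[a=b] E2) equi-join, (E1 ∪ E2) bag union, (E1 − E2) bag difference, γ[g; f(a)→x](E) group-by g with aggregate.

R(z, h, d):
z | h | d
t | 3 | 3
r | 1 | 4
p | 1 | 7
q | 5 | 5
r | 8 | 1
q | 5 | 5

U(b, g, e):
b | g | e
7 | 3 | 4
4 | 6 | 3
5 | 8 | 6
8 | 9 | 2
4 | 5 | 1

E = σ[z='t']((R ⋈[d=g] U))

σ filters on z, owned by the left side.
E' = (σ[z='t'](R) ⋈[d=g] U)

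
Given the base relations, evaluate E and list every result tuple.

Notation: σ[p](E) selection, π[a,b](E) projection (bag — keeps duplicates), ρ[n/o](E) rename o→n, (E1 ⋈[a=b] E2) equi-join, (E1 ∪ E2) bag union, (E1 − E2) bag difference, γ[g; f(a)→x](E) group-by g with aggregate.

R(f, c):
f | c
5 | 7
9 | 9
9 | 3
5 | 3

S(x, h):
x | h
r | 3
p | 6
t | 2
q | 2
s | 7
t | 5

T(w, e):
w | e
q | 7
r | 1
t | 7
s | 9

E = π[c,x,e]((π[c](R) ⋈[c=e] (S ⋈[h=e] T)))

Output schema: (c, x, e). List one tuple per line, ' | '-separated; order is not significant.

Per-node cardinality:
  R → 4
  π[c](R) → 4
  S → 6
  T → 4
  (S ⋈[h=e] T) → 2
  (π[c](R) ⋈[c=e] (S ⋈[h=e] T)) → 2
  π[c,x,e]((π[c](R) ⋈[c=e] (S ⋈[h=e] T))) → 2

== RESULT ==
c | x | e
7 | s | 7
7 | s | 7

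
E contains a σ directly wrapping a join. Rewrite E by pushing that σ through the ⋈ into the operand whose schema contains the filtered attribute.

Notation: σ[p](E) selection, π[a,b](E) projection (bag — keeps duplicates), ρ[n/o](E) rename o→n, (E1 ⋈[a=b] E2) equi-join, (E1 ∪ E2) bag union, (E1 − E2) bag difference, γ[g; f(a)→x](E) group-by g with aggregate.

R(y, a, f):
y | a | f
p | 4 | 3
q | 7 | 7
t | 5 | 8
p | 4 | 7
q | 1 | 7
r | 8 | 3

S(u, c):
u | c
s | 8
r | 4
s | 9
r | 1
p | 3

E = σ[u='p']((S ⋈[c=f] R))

σ filters on u, owned by the left side.
E' = (σ[u='p'](S) ⋈[c=f] R)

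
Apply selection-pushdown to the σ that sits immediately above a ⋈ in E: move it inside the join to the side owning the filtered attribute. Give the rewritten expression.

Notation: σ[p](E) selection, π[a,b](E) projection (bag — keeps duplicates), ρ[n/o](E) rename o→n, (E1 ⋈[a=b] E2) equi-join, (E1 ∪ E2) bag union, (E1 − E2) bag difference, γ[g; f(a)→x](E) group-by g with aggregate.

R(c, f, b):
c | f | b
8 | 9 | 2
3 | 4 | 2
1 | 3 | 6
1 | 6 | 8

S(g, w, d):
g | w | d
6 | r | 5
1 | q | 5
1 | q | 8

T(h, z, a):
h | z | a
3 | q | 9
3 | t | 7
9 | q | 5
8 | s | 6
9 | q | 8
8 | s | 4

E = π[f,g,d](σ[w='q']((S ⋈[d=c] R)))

σ filters on w, owned by the left side.
E' = π[f,g,d]((σ[w='q'](S) ⋈[d=c] R))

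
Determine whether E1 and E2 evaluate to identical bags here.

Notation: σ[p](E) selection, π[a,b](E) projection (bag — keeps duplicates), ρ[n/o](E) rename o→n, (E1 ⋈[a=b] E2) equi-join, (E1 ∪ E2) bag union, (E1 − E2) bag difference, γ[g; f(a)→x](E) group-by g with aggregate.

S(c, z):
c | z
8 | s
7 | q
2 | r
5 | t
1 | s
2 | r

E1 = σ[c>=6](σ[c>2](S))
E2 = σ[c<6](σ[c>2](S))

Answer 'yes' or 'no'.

E1 per-node cardinality:
  S → 6
  σ[c>2](S) → 3
  σ[c>=6](σ[c>2](S)) → 2
E2 per-node cardinality:
  S → 6
  σ[c>2](S) → 3
  σ[c<6](σ[c>2](S)) → 1

E1 result:
c | z
7 | q
8 | s
E2 result:
c | z
5 | t
Witness: (8, 's') appears 1× in E1 but 0× in E2.

no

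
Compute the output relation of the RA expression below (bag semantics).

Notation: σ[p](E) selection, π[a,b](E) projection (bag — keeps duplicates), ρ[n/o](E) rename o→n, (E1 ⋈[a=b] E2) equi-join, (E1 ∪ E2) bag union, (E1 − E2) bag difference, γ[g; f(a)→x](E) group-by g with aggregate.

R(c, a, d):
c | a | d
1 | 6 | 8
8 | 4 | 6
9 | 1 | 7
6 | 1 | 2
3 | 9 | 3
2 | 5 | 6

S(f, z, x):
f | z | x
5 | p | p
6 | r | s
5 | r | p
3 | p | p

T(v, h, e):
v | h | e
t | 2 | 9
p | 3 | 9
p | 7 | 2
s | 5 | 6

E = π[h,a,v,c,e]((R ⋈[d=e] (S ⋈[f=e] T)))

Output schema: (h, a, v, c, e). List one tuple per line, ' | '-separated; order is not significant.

Per-node cardinality:
  R → 6
  S → 4
  T → 4
  (S ⋈[f=e] T) → 1
  (R ⋈[d=e] (S ⋈[f=e] T)) → 2
  π[h,a,v,c,e]((R ⋈[d=e] (S ⋈[f=e] T))) → 2

== RESULT ==
h | a | v | c | e
5 | 4 | s | 8 | 6
5 | 5 | s | 2 | 6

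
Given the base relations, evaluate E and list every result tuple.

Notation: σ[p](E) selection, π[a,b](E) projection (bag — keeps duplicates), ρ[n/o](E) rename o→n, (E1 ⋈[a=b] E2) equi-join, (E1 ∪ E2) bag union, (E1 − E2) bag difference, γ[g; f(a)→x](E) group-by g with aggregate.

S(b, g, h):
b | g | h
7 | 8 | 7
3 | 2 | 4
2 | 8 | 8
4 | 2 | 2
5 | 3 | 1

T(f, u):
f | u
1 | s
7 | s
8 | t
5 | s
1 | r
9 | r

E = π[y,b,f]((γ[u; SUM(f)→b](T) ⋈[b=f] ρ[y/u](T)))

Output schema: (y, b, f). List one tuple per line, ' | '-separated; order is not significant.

Stepwise |·|:
  T → 6
  γ[u; SUM(f)→b](T) → 3
  T → 6
  ρ[y/u](T) → 6
  (γ[u; SUM(f)→b](T) ⋈[b=f] ρ[y/u](T)) → 1
  π[y,b,f]((γ[u; SUM(f)→b](T) ⋈[b=f] ρ[y/u](T))) → 1

== RESULT ==
y | b | f
t | 8 | 8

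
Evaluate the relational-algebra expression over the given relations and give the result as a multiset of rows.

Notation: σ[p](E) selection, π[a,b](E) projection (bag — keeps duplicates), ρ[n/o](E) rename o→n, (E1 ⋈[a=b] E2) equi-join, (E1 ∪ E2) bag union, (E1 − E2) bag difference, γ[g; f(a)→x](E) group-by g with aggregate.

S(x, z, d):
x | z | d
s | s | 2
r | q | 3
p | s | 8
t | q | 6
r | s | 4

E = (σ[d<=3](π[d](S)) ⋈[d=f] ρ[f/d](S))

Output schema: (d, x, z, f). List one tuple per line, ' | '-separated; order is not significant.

Subexpression sizes:
  S → 5
  π[d](S) → 5
  σ[d<=3](π[d](S)) → 2
  S → 5
  ρ[f/d](S) → 5
  (σ[d<=3](π[d](S)) ⋈[d=f] ρ[f/d](S)) → 2

== RESULT ==
d | x | z | f
2 | s | s | 2
3 | r | q | 3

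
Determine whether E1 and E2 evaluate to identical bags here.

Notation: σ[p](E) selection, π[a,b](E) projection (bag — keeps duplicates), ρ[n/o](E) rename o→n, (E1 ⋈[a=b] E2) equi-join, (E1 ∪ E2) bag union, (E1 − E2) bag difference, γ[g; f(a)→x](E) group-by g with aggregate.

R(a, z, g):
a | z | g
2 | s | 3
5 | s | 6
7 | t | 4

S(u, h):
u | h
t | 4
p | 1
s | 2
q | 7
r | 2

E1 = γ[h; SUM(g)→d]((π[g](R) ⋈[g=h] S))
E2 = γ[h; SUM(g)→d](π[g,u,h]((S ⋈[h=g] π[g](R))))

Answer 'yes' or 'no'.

E1 stepwise |·|:
  R → 3
  π[g](R) → 3
  S → 5
  (π[g](R) ⋈[g=h] S) → 1
  γ[h; SUM(g)→d]((π[g](R) ⋈[g=h] S)) → 1
E2 stepwise |·|:
  S → 5
  R → 3
  π[g](R) → 3
  (S ⋈[h=g] π[g](R)) → 1
  π[g,u,h]((S ⋈[h=g] π[g](R))) → 1
  γ[h; SUM(g)→d](π[g,u,h]((S ⋈[h=g] π[g](R)))) → 1

E1 and E2 produce the same multiset:
h | d
4 | 4

yes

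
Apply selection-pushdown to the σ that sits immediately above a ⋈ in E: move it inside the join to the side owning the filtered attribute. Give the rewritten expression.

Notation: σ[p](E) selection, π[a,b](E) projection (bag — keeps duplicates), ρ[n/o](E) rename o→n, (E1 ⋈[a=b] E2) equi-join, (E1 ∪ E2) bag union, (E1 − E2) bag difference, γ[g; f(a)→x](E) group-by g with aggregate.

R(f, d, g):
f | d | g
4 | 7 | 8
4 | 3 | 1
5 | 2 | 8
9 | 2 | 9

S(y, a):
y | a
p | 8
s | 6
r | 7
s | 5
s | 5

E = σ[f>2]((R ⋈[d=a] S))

σ filters on f, owned by the left side.
E' = (σ[f>2](R) ⋈[d=a] S)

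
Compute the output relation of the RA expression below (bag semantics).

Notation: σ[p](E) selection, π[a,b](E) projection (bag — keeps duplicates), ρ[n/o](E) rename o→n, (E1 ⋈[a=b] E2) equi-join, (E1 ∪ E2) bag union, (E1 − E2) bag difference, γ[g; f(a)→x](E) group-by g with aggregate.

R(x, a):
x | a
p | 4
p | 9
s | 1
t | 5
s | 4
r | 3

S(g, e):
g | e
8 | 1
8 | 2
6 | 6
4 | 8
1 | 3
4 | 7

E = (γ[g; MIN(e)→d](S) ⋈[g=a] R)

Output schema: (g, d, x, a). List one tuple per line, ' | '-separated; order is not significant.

Stepwise |·|:
  S → 6
  γ[g; MIN(e)→d](S) → 4
  R → 6
  (γ[g; MIN(e)→d](S) ⋈[g=a] R) → 3

== RESULT ==
g | d | x | a
1 | 3 | s | 1
4 | 7 | p | 4
4 | 7 | s | 4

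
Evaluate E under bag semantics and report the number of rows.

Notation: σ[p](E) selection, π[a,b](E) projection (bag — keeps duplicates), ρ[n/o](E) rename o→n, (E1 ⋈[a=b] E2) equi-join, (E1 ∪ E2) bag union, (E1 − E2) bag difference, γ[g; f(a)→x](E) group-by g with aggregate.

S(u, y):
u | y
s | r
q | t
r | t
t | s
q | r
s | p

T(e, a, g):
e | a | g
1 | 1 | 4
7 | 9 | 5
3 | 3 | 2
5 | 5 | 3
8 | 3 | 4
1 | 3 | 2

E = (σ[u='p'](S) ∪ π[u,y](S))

Row counts bottom-up:
  S → 6
  σ[u='p'](S) → 0
  S → 6
  π[u,y](S) → 6
  (σ[u='p'](S) ∪ π[u,y](S)) → 6

|E| = 6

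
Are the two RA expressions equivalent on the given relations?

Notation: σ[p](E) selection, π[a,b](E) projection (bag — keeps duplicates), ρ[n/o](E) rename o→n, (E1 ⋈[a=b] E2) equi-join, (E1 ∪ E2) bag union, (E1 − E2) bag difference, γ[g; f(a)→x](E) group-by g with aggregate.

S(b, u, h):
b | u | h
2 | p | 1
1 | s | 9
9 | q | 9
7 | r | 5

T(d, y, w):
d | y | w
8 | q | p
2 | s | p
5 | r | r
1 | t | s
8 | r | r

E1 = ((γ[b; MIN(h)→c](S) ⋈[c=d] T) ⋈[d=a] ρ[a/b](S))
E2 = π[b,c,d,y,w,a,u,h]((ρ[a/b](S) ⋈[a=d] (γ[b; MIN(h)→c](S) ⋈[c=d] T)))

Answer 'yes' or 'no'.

E1 subexpression sizes:
  S → 4
  γ[b; MIN(h)→c](S) → 4
  T → 5
  (γ[b; MIN(h)→c](S) ⋈[c=d] T) → 2
  S → 4
  ρ[a/b](S) → 4
  ((γ[b; MIN(h)→c](S) ⋈[c=d] T) ⋈[d=a] ρ[a/b](S)) → 1
E2 subexpression sizes:
  S → 4
  ρ[a/b](S) → 4
  S → 4
  γ[b; MIN(h)→c](S) → 4
  T → 5
  (γ[b; MIN(h)→c](S) ⋈[c=d] T) → 2
  (ρ[a/b](S) ⋈[a=d] (γ[b; MIN(h)→c](S) ⋈[c=d] T)) → 1
  π[b,c,d,y,w,a,u,h]((ρ[a/b](S) ⋈[a=d] (γ[b; MIN(h)→c](S) ⋈[c=d] T))) → 1

E1 and E2 produce the same multiset:
b | c | d | y | w | a | u | h
2 | 1 | 1 | t | s | 1 | s | 9

yes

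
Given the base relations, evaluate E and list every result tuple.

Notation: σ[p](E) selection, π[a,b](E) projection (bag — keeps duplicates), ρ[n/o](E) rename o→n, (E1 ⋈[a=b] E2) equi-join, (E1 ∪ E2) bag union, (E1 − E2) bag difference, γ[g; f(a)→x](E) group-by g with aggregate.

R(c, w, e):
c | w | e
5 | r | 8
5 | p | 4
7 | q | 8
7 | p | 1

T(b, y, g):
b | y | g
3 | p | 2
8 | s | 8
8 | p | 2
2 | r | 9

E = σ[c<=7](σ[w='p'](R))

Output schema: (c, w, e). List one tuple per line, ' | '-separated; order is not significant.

Row counts bottom-up:
  R → 4
  σ[w='p'](R) → 2
  σ[c<=7](σ[w='p'](R)) → 2

== RESULT ==
c | w | e
5 | p | 4
7 | p | 1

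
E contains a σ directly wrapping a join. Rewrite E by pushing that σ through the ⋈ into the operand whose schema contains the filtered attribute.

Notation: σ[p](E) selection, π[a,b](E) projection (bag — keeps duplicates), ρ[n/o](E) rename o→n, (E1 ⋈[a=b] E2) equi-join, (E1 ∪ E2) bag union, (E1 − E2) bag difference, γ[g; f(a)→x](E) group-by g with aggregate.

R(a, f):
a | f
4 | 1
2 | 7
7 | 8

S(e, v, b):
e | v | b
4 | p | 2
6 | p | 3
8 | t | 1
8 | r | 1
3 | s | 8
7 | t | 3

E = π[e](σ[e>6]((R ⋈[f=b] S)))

σ filters on e, owned by the right side.
E' = π[e]((R ⋈[f=b] σ[e>6](S)))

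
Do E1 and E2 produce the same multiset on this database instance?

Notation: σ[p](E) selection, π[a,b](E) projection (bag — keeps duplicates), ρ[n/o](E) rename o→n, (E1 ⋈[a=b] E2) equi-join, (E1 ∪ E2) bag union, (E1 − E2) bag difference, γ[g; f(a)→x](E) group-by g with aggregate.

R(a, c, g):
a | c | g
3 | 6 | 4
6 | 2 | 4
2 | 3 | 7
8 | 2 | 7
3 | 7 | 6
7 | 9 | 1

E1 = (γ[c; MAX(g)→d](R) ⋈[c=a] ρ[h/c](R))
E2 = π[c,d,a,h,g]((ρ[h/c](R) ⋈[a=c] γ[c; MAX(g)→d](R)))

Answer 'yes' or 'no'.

E1 subexpression sizes:
  R → 6
  γ[c; MAX(g)→d](R) → 5
  R → 6
  ρ[h/c](R) → 6
  (γ[c; MAX(g)→d](R) ⋈[c=a] ρ[h/c](R)) → 5
E2 subexpression sizes:
  R → 6
  ρ[h/c](R) → 6
  R → 6
  γ[c; MAX(g)→d](R) → 5
  (ρ[h/c](R) ⋈[a=c] γ[c; MAX(g)→d](R)) → 5
  π[c,d,a,h,g]((ρ[h/c](R) ⋈[a=c] γ[c; MAX(g)→d](R))) → 5

E1 and E2 produce the same multiset:
c | d | a | h | g
2 | 7 | 2 | 3 | 7
3 | 7 | 3 | 6 | 4
3 | 7 | 3 | 7 | 6
6 | 4 | 6 | 2 | 4
7 | 6 | 7 | 9 | 1

yes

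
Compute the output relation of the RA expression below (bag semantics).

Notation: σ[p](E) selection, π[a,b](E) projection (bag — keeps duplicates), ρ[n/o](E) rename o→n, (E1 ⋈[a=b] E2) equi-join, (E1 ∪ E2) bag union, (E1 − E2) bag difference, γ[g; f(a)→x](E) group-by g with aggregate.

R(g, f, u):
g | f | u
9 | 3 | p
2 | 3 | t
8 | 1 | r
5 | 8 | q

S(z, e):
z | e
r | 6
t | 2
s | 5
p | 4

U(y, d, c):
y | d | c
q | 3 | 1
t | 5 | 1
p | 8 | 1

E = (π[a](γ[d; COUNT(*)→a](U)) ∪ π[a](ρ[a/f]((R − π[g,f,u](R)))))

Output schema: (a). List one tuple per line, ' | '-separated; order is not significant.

Subexpression sizes:
  U → 3
  γ[d; COUNT(*)→a](U) → 3
  π[a](γ[d; COUNT(*)→a](U)) → 3
  R → 4
  R → 4
  π[g,f,u](R) → 4
  (R − π[g,f,u](R)) → 0
  ρ[a/f]((R − π[g,f,u](R))) → 0
  π[a](ρ[a/f]((R − π[g,f,u](R)))) → 0
  (π[a](γ[d; COUNT(*)→a](U)) ∪ π[a](ρ[a/f]((R − π[g,f,u](R))))) → 3

== RESULT ==
a
1
1
1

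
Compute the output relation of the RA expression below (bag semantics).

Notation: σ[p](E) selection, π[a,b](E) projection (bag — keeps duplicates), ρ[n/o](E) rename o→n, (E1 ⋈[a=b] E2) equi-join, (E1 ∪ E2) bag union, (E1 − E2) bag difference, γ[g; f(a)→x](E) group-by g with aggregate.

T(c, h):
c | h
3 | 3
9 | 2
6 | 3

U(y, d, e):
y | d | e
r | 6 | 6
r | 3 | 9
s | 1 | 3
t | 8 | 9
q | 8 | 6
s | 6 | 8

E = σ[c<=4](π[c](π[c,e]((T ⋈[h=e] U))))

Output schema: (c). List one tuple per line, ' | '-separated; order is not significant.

Stepwise |·|:
  T → 3
  U → 6
  (T ⋈[h=e] U) → 2
  π[c,e]((T ⋈[h=e] U)) → 2
  π[c](π[c,e]((T ⋈[h=e] U))) → 2
  σ[c<=4](π[c](π[c,e]((T ⋈[h=e] U)))) → 1

== RESULT ==
c
3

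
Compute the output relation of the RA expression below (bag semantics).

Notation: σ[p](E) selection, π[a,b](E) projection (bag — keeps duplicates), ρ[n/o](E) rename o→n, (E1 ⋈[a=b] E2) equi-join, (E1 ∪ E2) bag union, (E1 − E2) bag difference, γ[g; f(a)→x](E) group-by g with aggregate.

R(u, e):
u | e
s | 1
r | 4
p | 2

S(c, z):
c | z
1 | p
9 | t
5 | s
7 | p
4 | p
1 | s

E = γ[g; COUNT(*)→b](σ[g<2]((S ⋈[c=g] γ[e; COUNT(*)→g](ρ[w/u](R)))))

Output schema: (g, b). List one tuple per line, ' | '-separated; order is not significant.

Stepwise |·|:
  S → 6
  R → 3
  ρ[w/u](R) → 3
  γ[e; COUNT(*)→g](ρ[w/u](R)) → 3
  (S ⋈[c=g] γ[e; COUNT(*)→g](ρ[w/u](R))) → 6
  σ[g<2]((S ⋈[c=g] γ[e; COUNT(*)→g](ρ[w/u](R)))) → 6
  γ[g; COUNT(*)→b](σ[g<2]((S ⋈[c=g] γ[e; COUNT(*)→g](ρ[w/u](R))))) → 1

== RESULT ==
g | b
1 | 6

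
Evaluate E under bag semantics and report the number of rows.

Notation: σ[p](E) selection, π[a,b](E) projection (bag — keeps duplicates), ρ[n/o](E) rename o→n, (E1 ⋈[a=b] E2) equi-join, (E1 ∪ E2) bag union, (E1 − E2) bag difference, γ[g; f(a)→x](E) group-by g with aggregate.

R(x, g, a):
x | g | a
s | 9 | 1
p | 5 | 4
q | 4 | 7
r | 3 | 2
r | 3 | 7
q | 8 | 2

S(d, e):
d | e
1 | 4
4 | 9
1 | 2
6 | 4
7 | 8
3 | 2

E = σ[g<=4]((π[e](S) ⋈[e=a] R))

Subexpression sizes:
  S → 6
  π[e](S) → 6
  R → 6
  (π[e](S) ⋈[e=a] R) → 6
  σ[g<=4]((π[e](S) ⋈[e=a] R)) → 2

|E| = 2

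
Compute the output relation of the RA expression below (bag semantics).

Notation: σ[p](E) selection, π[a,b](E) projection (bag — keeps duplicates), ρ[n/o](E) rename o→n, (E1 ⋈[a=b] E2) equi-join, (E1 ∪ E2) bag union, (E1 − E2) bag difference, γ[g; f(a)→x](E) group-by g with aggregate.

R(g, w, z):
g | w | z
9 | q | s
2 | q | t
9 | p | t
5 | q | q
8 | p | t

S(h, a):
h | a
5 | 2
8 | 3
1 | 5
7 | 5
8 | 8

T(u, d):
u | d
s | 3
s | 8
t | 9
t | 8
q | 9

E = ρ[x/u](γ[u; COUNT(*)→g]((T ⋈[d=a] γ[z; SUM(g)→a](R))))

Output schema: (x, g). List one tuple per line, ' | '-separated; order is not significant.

Subexpression sizes:
  T → 5
  R → 5
  γ[z; SUM(g)→a](R) → 3
  (T ⋈[d=a] γ[z; SUM(g)→a](R)) → 2
  γ[u; COUNT(*)→g]((T ⋈[d=a] γ[z; SUM(g)→a](R))) → 2
  ρ[x/u](γ[u; COUNT(*)→g]((T ⋈[d=a] γ[z; SUM(g)→a](R)))) → 2

== RESULT ==
x | g
q | 1
t | 1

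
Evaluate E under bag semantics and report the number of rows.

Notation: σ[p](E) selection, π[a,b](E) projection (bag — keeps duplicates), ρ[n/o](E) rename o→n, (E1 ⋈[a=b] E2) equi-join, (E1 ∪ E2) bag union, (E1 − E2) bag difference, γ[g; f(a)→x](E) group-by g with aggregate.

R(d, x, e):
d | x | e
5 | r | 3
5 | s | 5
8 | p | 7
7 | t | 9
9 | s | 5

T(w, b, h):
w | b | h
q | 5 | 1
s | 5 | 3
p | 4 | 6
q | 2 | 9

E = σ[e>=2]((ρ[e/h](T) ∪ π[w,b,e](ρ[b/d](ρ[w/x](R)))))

Row counts bottom-up:
  T → 4
  ρ[e/h](T) → 4
  R → 5
  ρ[w/x](R) → 5
  ρ[b/d](ρ[w/x](R)) → 5
  π[w,b,e](ρ[b/d](ρ[w/x](R))) → 5
  (ρ[e/h](T) ∪ π[w,b,e](ρ[b/d](ρ[w/x](R)))) → 9
  σ[e>=2]((ρ[e/h](T) ∪ π[w,b,e](ρ[b/d](ρ[w/x](R))))) → 8

|E| = 8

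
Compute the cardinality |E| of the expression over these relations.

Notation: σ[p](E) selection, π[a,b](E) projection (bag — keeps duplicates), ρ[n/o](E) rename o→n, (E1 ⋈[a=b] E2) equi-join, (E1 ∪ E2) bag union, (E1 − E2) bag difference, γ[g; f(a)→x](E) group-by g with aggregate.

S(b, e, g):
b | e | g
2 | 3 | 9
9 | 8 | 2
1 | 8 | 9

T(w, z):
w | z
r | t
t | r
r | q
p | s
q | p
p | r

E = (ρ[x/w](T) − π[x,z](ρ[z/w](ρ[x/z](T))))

Subexpression sizes:
  T → 6
  ρ[x/w](T) → 6
  T → 6
  ρ[x/z](T) → 6
  ρ[z/w](ρ[x/z](T)) → 6
  π[x,z](ρ[z/w](ρ[x/z](T))) → 6
  (ρ[x/w](T) − π[x,z](ρ[z/w](ρ[x/z](T)))) → 4

|E| = 4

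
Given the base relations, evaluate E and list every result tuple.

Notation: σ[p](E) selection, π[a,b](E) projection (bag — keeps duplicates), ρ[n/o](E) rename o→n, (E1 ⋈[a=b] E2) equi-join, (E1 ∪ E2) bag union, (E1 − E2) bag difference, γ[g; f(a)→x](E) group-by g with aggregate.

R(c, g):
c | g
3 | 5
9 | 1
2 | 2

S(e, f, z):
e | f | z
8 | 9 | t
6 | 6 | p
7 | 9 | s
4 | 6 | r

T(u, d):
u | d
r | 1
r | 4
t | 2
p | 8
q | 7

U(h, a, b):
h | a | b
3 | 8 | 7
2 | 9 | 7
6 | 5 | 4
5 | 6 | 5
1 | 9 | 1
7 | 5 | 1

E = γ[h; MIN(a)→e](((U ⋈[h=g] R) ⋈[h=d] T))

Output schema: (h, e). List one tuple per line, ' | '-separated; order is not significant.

Row counts bottom-up:
  U → 6
  R → 3
  (U ⋈[h=g] R) → 3
  T → 5
  ((U ⋈[h=g] R) ⋈[h=d] T) → 2
  γ[h; MIN(a)→e](((U ⋈[h=g] R) ⋈[h=d] T)) → 2

== RESULT ==
h | e
1 | 9
2 | 9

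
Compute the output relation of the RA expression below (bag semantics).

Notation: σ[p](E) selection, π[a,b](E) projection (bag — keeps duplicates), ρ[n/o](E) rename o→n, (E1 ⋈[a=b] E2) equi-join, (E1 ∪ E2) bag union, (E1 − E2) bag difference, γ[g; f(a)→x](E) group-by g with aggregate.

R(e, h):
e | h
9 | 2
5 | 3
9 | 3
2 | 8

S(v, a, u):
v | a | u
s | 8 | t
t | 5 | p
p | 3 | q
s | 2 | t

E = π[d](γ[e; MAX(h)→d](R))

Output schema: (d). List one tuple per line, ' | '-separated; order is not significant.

Per-node cardinality:
  R → 4
  γ[e; MAX(h)→d](R) → 3
  π[d](γ[e; MAX(h)→d](R)) → 3

== RESULT ==
d
3
3
8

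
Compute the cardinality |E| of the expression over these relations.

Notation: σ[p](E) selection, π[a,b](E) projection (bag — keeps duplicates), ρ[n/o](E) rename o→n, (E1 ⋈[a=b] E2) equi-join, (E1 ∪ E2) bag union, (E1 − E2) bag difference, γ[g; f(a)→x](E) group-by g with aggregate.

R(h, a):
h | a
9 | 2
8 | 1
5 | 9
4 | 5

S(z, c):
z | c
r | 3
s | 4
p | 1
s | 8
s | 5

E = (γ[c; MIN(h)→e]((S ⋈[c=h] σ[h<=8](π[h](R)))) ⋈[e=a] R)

Stepwise |·|:
  S → 5
  R → 4
  π[h](R) → 4
  σ[h<=8](π[h](R)) → 3
  (S ⋈[c=h] σ[h<=8](π[h](R))) → 3
  γ[c; MIN(h)→e]((S ⋈[c=h] σ[h<=8](π[h](R)))) → 3
  R → 4
  (γ[c; MIN(h)→e]((S ⋈[c=h] σ[h<=8](π[h](R)))) ⋈[e=a] R) → 1

|E| = 1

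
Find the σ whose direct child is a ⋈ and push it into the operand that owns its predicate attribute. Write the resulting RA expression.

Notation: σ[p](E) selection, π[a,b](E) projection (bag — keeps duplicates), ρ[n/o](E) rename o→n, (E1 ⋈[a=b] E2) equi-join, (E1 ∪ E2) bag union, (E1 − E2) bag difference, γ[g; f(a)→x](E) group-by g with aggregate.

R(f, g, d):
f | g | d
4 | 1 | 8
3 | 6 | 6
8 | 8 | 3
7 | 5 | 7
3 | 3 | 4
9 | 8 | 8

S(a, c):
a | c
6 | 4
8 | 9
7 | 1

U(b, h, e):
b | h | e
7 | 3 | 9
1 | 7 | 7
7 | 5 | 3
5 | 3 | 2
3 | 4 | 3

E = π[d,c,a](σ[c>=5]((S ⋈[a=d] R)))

σ filters on c, owned by the left side.
E' = π[d,c,a]((σ[c>=5](S) ⋈[a=d] R))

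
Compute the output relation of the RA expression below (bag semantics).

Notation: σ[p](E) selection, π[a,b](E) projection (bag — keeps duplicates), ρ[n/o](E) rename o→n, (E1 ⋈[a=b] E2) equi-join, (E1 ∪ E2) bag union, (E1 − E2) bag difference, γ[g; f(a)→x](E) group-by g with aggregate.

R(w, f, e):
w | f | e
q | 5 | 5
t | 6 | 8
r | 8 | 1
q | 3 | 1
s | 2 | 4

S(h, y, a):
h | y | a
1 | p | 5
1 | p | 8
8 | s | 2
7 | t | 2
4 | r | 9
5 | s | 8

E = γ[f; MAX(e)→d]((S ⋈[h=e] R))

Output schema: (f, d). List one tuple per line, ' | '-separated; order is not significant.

Stepwise |·|:
  S → 6
  R → 5
  (S ⋈[h=e] R) → 7
  γ[f; MAX(e)→d]((S ⋈[h=e] R)) → 5

== RESULT ==
f | d
2 | 4
3 | 1
5 | 5
6 | 8
8 | 1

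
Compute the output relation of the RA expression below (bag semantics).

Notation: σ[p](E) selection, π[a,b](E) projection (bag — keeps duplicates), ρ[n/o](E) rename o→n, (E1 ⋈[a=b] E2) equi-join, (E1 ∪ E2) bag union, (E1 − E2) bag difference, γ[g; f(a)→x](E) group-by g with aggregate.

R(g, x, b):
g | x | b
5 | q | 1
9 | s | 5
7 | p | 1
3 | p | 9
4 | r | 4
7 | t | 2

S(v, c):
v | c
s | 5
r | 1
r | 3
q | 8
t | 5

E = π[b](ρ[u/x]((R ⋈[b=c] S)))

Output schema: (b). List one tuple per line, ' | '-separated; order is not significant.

Per-node cardinality:
  R → 6
  S → 5
  (R ⋈[b=c] S) → 4
  ρ[u/x]((R ⋈[b=c] S)) → 4
  π[b](ρ[u/x]((R ⋈[b=c] S))) → 4

== RESULT ==
b
1
1
5
5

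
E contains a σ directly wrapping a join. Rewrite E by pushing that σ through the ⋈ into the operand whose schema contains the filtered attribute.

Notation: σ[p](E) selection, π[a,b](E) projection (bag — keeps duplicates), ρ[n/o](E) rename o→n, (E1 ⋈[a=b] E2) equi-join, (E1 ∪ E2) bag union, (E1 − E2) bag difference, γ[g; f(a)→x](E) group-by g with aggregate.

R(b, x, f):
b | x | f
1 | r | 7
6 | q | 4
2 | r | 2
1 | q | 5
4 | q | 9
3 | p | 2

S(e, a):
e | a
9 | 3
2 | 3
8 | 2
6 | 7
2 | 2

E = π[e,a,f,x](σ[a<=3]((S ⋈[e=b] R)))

σ filters on a, owned by the left side.
E' = π[e,a,f,x]((σ[a<=3](S) ⋈[e=b] R))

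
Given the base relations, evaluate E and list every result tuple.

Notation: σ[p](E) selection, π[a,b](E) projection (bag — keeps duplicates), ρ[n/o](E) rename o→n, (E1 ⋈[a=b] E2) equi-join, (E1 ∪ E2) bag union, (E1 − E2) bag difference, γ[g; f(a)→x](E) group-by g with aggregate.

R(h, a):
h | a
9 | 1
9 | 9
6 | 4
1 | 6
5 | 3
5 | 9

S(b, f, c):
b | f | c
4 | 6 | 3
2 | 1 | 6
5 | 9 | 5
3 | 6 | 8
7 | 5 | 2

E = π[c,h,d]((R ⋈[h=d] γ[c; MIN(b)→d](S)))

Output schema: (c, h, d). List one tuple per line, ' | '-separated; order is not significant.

Row counts bottom-up:
  R → 6
  S → 5
  γ[c; MIN(b)→d](S) → 5
  (R ⋈[h=d] γ[c; MIN(b)→d](S)) → 2
  π[c,h,d]((R ⋈[h=d] γ[c; MIN(b)→d](S))) → 2

== RESULT ==
c | h | d
5 | 5 | 5
5 | 5 | 5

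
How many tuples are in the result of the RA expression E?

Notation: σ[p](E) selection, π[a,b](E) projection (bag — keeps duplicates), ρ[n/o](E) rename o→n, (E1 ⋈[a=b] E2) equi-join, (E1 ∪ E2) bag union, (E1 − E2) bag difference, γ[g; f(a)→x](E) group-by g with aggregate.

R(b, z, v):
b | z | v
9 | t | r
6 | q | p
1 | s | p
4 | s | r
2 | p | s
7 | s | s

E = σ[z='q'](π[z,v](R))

Stepwise |·|:
  R → 6
  π[z,v](R) → 6
  σ[z='q'](π[z,v](R)) → 1

|E| = 1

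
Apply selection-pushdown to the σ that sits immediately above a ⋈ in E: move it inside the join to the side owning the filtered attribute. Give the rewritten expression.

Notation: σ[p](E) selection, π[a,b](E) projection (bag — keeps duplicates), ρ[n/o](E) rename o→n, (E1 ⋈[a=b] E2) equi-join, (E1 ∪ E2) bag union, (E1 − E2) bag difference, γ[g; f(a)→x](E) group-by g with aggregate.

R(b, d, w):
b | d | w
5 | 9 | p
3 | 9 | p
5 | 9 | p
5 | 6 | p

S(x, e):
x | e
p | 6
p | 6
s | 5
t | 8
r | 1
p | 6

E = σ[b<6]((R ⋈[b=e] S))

σ filters on b, owned by the left side.
E' = (σ[b<6](R) ⋈[b=e] S)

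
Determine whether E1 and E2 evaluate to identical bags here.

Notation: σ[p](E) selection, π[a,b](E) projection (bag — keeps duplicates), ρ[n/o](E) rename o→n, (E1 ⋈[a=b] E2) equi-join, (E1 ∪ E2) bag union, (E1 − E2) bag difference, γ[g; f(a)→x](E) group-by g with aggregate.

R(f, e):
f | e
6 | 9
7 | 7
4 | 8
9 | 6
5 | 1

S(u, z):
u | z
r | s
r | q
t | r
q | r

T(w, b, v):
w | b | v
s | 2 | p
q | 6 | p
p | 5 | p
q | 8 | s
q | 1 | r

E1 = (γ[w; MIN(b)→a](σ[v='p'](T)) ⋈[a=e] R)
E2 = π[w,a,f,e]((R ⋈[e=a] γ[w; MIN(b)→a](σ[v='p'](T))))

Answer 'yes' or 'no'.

E1 stepwise |·|:
  T → 5
  σ[v='p'](T) → 3
  γ[w; MIN(b)→a](σ[v='p'](T)) → 3
  R → 5
  (γ[w; MIN(b)→a](σ[v='p'](T)) ⋈[a=e] R) → 1
E2 stepwise |·|:
  R → 5
  T → 5
  σ[v='p'](T) → 3
  γ[w; MIN(b)→a](σ[v='p'](T)) → 3
  (R ⋈[e=a] γ[w; MIN(b)→a](σ[v='p'](T))) → 1
  π[w,a,f,e]((R ⋈[e=a] γ[w; MIN(b)→a](σ[v='p'](T)))) → 1

E1 and E2 produce the same multiset:
w | a | f | e
q | 6 | 9 | 6

yes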